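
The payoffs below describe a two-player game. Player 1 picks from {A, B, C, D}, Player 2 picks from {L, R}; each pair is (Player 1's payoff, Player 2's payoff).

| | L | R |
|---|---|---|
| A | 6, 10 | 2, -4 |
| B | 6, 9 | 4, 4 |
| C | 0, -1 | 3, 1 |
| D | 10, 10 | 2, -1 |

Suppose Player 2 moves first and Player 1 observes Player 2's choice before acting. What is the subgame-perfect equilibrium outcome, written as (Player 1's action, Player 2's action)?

(D, L)

Player 1 best-responds to each possible Player 2 move:
- L → Player 1 plays D (best of 6, 6, 0, 10); Player 2 gets 10.
- R → Player 1 plays B (best of 2, 4, 3, 2); Player 2 gets 4.
Maximizing over 10, 4, Player 2 chooses L. Subgame-perfect outcome: (D, L) with payoffs (10, 10).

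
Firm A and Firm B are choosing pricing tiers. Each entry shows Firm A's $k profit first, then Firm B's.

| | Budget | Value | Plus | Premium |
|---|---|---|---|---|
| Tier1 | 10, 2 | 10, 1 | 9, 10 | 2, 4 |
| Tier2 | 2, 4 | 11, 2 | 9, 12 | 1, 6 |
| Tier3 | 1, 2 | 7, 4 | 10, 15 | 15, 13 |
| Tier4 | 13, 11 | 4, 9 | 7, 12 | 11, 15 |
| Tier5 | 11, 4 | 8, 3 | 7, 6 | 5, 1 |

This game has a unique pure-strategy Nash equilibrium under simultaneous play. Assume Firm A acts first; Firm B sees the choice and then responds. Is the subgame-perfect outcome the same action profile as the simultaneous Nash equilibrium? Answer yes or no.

Solve by backward induction (Firm A leads).
- Tier1: BR = Plus, leader payoff 9.
- Tier2: BR = Plus, leader payoff 9.
- Tier3: BR = Plus, leader payoff 10.
- Tier4: BR = Premium, leader payoff 11.
- Tier5: BR = Plus, leader payoff 7.
Among 9, 9, 10, 11, 7, the best is 11 at Tier4. Subgame-perfect outcome: (Tier4, Premium) with payoffs (11, 15).
Under simultaneous play:
Firm A's best replies: Budget→Tier4; Value→Tier2; Plus→Tier3; Premium→Tier3.
Firm B's best replies: Tier1→Plus; Tier2→Plus; Tier3→Plus; Tier4→Premium; Tier5→Plus.
The unique mutual best reply is (Tier3, Plus), giving (10, 15).
Sequential outcome (Tier4, Premium) differs from the Nash profile (Tier3, Plus).

no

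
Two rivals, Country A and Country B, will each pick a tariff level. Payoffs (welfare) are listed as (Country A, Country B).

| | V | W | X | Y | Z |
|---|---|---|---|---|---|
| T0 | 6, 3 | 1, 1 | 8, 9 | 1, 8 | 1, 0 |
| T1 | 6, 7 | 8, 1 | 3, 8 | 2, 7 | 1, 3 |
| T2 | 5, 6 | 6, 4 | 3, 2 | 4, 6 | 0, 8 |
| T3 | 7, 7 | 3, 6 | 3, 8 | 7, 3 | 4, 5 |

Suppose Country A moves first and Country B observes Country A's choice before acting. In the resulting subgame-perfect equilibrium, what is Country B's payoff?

Work backward from Country B's decision.
- T0: BR = X, leader payoff 8.
- T1: BR = X, leader payoff 3.
- T2: BR = Z, leader payoff 0.
- T3: BR = X, leader payoff 3.
Country A's induced payoffs are 8, 3, 0, 3, so Country A commits to T0. Subgame-perfect outcome: (T0, X) with payoffs (8, 9).

9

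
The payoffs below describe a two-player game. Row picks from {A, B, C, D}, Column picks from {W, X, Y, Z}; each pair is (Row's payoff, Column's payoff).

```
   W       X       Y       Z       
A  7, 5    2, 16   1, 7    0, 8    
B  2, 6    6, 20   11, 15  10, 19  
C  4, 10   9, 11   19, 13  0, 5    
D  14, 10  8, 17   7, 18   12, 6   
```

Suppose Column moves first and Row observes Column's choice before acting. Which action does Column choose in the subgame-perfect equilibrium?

Row best-responds to each possible Column move:
- W: Row compares 7, 2, 4, 14 and picks D; Column would get 10.
- X: Row compares 2, 6, 9, 8 and picks C; Column would get 11.
- Y: Row compares 1, 11, 19, 7 and picks C; Column would get 13.
- Z: Row compares 0, 10, 0, 12 and picks D; Column would get 6.
Among 10, 11, 13, 6, the best is 13 at Y. Subgame-perfect outcome: (C, Y) with payoffs (19, 13).

Y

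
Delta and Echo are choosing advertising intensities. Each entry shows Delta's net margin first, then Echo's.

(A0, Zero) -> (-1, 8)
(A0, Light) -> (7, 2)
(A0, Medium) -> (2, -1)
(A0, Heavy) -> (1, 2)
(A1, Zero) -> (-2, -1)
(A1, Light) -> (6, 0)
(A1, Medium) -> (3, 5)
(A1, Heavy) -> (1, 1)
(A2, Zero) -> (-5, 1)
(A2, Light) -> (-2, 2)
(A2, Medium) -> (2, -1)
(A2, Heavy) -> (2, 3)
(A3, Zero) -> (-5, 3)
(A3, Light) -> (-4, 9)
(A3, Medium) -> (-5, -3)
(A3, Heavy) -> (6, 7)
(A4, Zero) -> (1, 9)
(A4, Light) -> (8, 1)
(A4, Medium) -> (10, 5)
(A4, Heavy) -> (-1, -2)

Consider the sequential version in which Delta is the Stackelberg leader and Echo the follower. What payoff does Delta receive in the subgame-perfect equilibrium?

3

Solve by backward induction (Delta leads).
- A0 → Echo plays Zero (best of 8, 2, -1, 2); Delta gets -1.
- A1 → Echo plays Medium (best of -1, 0, 5, 1); Delta gets 3.
- A2 → Echo plays Heavy (best of 1, 2, -1, 3); Delta gets 2.
- A3 → Echo plays Light (best of 3, 9, -3, 7); Delta gets -4.
- A4 → Echo plays Zero (best of 9, 1, 5, -2); Delta gets 1.
Among -1, 3, 2, -4, 1, the best is 3 at A1. Subgame-perfect outcome: (A1, Medium) with payoffs (3, 5).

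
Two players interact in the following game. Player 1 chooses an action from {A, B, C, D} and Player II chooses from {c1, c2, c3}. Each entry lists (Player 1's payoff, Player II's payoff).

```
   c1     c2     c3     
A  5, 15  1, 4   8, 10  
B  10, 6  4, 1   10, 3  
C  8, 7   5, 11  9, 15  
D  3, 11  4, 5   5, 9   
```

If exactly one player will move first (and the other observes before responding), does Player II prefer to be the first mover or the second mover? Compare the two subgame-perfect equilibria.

first

If Player 1 leads: Player II's best replies are A→c1, B→c1, C→c3, D→c1; Player 1's induced payoffs 5, 10, 9, 3; outcome (B, c1), payoffs (10, 6).
If Player II leads: Player 1's best replies are c1→B, c2→C, c3→B; Player II's induced payoffs 6, 11, 3; outcome (C, c2), payoffs (5, 11).
Player II gets 11 moving first and 6 moving second, so Player II prefers to move first.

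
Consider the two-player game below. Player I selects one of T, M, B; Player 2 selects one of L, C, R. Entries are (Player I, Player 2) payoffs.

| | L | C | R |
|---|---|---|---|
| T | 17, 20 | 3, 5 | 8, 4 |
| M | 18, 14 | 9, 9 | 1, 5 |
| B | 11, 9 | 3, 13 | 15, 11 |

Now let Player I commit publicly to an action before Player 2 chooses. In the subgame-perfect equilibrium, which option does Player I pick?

M

Backward induction with Player I moving first.
- T: BR = L, leader payoff 17.
- M: BR = L, leader payoff 18.
- B: BR = C, leader payoff 3.
Among 17, 18, 3, the best is 18 at M. Subgame-perfect outcome: (M, L) with payoffs (18, 14).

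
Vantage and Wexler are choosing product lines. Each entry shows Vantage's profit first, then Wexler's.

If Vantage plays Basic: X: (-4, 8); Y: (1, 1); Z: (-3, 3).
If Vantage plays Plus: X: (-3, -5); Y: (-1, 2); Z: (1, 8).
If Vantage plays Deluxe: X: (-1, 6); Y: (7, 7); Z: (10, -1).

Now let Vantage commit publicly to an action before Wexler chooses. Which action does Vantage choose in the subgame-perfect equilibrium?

Backward induction with Vantage moving first.
- Basic: BR = X, leader payoff -4.
- Plus: BR = Z, leader payoff 1.
- Deluxe: BR = Y, leader payoff 7.
Vantage's induced payoffs are -4, 1, 7, so Vantage commits to Deluxe. Subgame-perfect outcome: (Deluxe, Y) with payoffs (7, 7).

Deluxe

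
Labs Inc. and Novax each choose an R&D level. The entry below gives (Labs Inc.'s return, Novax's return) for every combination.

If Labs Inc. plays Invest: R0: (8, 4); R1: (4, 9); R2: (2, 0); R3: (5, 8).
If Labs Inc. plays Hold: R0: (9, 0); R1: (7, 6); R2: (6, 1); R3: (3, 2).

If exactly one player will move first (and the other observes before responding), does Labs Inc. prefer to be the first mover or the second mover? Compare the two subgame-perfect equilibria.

first

If Labs Inc. leads: Novax's best replies are Invest→R1, Hold→R1; Labs Inc.'s induced payoffs 4, 7; outcome (Hold, R1), payoffs (7, 6).
If Novax leads: Labs Inc.'s best replies are R0→Hold, R1→Hold, R2→Hold, R3→Invest; Novax's induced payoffs 0, 6, 1, 8; outcome (Invest, R3), payoffs (5, 8).
Labs Inc. gets 7 moving first and 5 moving second, so Labs Inc. prefers to move first.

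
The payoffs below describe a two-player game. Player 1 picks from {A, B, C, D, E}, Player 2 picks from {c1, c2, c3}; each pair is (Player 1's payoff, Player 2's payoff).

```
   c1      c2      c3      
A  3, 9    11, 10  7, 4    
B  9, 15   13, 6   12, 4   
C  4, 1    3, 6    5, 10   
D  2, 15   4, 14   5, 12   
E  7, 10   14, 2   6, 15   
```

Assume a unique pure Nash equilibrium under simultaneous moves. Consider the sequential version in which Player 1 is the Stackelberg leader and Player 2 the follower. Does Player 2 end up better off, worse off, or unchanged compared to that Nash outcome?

worse off

Backward induction with Player 1 moving first.
- A → Player 2 plays c2 (best of 9, 10, 4); Player 1 gets 11.
- B → Player 2 plays c1 (best of 15, 6, 4); Player 1 gets 9.
- C → Player 2 plays c3 (best of 1, 6, 10); Player 1 gets 5.
- D → Player 2 plays c1 (best of 15, 14, 12); Player 1 gets 2.
- E → Player 2 plays c3 (best of 10, 2, 15); Player 1 gets 6.
Among 11, 9, 5, 2, 6, the best is 11 at A. Subgame-perfect outcome: (A, c2) with payoffs (11, 10).
For the simultaneous game, intersect best replies.
Player 1's best replies: c1→B; c2→E; c3→B.
Player 2's best replies: A→c2; B→c1; C→c3; D→c1; E→c3.
Only (B, c1) has each player best-responding; Nash payoffs (9, 15).
Player 2 earns 10 sequentially versus 15 at the Nash outcome: worse off.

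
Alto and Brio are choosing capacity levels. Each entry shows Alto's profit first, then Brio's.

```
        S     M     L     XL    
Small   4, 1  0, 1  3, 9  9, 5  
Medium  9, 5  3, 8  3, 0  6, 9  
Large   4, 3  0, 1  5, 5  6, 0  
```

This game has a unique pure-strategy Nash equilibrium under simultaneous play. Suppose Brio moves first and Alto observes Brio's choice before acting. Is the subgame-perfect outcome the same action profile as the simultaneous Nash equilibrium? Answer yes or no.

Solve by backward induction (Brio leads).
- S: BR = Medium, leader payoff 5.
- M: BR = Medium, leader payoff 8.
- L: BR = Large, leader payoff 5.
- XL: BR = Small, leader payoff 5.
Among 5, 8, 5, 5, the best is 8 at M. Subgame-perfect outcome: (Medium, M) with payoffs (3, 8).
Under simultaneous play:
Alto's best replies: S→Medium; M→Medium; L→Large; XL→Small.
Brio's best replies: Small→L; Medium→XL; Large→L.
The unique mutual best reply is (Large, L), giving (5, 5).
Sequential outcome (Medium, M) differs from the Nash profile (Large, L).

no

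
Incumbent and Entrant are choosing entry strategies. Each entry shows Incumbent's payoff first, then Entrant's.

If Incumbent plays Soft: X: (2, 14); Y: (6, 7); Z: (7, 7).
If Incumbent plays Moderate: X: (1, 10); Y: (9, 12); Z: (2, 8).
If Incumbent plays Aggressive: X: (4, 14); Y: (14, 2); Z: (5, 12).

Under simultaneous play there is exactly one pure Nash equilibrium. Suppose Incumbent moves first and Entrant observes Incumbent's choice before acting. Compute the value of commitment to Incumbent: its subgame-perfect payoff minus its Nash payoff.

Work backward from Entrant's decision.
- Soft → Entrant plays X (best of 14, 7, 7); Incumbent gets 2.
- Moderate → Entrant plays Y (best of 10, 12, 8); Incumbent gets 9.
- Aggressive → Entrant plays X (best of 14, 2, 12); Incumbent gets 4.
Incumbent's induced payoffs are 2, 9, 4, so Incumbent commits to Moderate. Subgame-perfect outcome: (Moderate, Y) with payoffs (9, 12).
Now find the simultaneous Nash equilibrium.
Incumbent's best replies: X→Aggressive; Y→Aggressive; Z→Soft.
Entrant's best replies: Soft→X; Moderate→Y; Aggressive→X.
The unique mutual best reply is (Aggressive, X), giving (4, 14).
Incumbent's commitment gain: 9 − 4 = 5.

5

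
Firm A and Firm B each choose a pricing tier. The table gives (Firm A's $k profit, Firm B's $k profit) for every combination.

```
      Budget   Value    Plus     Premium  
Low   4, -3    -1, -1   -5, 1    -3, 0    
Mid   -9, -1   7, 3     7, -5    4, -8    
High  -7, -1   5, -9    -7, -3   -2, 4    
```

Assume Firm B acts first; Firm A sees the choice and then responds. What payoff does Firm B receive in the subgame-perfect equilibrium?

Solve by backward induction (Firm B leads).
- Budget: Firm A compares 4, -9, -7 and picks Low; Firm B would get -3.
- Value: Firm A compares -1, 7, 5 and picks Mid; Firm B would get 3.
- Plus: Firm A compares -5, 7, -7 and picks Mid; Firm B would get -5.
- Premium: Firm A compares -3, 4, -2 and picks Mid; Firm B would get -8.
Firm B's induced payoffs are -3, 3, -5, -8, so Firm B commits to Value. Subgame-perfect outcome: (Mid, Value) with payoffs (7, 3).

3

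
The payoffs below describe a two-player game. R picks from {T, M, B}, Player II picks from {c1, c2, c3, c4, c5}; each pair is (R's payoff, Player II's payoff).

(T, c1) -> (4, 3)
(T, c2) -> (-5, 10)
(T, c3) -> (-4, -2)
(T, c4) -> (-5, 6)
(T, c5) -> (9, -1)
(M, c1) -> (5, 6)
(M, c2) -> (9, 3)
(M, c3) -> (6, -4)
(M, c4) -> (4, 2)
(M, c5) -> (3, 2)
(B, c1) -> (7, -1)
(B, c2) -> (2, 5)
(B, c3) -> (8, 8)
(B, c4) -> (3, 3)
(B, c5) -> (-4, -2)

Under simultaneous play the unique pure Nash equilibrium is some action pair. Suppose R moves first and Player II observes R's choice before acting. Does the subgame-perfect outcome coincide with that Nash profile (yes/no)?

Backward induction with R moving first.
- T: BR = c2, leader payoff -5.
- M: BR = c1, leader payoff 5.
- B: BR = c3, leader payoff 8.
Among -5, 5, 8, the best is 8 at B. Subgame-perfect outcome: (B, c3) with payoffs (8, 8).
For the simultaneous game, intersect best replies.
R's best replies: c1→B; c2→M; c3→B; c4→M; c5→T.
Player II's best replies: T→c2; M→c1; B→c3.
Only (B, c3) has each player best-responding; Nash payoffs (8, 8).
Sequential outcome (B, c3) coincides with the Nash profile (B, c3).

yes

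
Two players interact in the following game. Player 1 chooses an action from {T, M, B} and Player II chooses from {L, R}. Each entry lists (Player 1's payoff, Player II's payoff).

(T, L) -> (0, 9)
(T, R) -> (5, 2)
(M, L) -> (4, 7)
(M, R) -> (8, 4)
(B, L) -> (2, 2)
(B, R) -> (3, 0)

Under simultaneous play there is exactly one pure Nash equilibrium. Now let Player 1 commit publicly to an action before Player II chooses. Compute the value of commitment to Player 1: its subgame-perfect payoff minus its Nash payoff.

0

Player II best-responds to each possible Player 1 move:
- T → Player II plays L (best of 9, 2); Player 1 gets 0.
- M → Player II plays L (best of 7, 4); Player 1 gets 4.
- B → Player II plays L (best of 2, 0); Player 1 gets 2.
Maximizing over 0, 4, 2, Player 1 chooses M. Subgame-perfect outcome: (M, L) with payoffs (4, 7).
For the simultaneous game, intersect best replies.
Player 1's best replies: L→M; R→M.
Player II's best replies: T→L; M→L; B→L.
The unique mutual best reply is (M, L), giving (4, 7).
Player 1's commitment gain: 4 − 4 = 0.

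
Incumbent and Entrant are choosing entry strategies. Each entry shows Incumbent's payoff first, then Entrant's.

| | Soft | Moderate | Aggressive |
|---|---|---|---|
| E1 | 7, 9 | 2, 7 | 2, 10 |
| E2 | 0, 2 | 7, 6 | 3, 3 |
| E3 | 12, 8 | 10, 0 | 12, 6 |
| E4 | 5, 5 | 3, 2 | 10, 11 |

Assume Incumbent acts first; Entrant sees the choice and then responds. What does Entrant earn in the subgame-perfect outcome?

Work backward from Entrant's decision.
- E1: Entrant compares 9, 7, 10 and picks Aggressive; Incumbent would get 2.
- E2: Entrant compares 2, 6, 3 and picks Moderate; Incumbent would get 7.
- E3: Entrant compares 8, 0, 6 and picks Soft; Incumbent would get 12.
- E4: Entrant compares 5, 2, 11 and picks Aggressive; Incumbent would get 10.
Among 2, 7, 12, 10, the best is 12 at E3. Subgame-perfect outcome: (E3, Soft) with payoffs (12, 8).

8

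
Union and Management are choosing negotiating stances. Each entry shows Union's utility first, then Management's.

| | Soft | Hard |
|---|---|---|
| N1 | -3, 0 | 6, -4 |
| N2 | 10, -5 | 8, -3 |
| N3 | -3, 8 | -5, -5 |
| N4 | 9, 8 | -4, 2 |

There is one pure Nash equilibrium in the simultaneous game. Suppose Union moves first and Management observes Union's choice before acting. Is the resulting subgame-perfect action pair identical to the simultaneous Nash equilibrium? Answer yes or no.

Backward induction with Union moving first.
- N1: Management compares 0, -4 and picks Soft; Union would get -3.
- N2: Management compares -5, -3 and picks Hard; Union would get 8.
- N3: Management compares 8, -5 and picks Soft; Union would get -3.
- N4: Management compares 8, 2 and picks Soft; Union would get 9.
Among -3, 8, -3, 9, the best is 9 at N4. Subgame-perfect outcome: (N4, Soft) with payoffs (9, 8).
Under simultaneous play:
Union's best replies: Soft→N2; Hard→N2.
Management's best replies: N1→Soft; N2→Hard; N3→Soft; N4→Soft.
The unique mutual best reply is (N2, Hard), giving (8, -3).
Sequential outcome (N4, Soft) differs from the Nash profile (N2, Hard).

no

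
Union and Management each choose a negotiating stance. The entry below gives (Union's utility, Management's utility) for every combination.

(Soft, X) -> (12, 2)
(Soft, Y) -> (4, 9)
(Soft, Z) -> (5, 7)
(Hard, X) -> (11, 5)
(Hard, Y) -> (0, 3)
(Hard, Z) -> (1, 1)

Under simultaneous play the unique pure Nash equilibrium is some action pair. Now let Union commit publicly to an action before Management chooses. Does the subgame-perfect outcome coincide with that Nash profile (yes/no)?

Backward induction with Union moving first.
- Soft → Management plays Y (best of 2, 9, 7); Union gets 4.
- Hard → Management plays X (best of 5, 3, 1); Union gets 11.
Among 4, 11, the best is 11 at Hard. Subgame-perfect outcome: (Hard, X) with payoffs (11, 5).
Under simultaneous play:
Union's best replies: X→Soft; Y→Soft; Z→Soft.
Management's best replies: Soft→Y; Hard→X.
Only (Soft, Y) has each player best-responding; Nash payoffs (4, 9).
Sequential outcome (Hard, X) differs from the Nash profile (Soft, Y).

no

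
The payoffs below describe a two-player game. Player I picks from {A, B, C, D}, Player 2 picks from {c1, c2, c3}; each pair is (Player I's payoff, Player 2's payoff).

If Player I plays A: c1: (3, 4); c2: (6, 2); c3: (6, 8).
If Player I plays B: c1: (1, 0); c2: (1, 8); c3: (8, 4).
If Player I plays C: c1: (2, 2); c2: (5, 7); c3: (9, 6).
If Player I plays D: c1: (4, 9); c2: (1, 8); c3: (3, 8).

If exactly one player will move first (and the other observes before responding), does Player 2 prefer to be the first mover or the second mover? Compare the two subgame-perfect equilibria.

If Player I leads: Player 2's best replies are A→c3, B→c2, C→c2, D→c1; Player I's induced payoffs 6, 1, 5, 4; outcome (A, c3), payoffs (6, 8).
If Player 2 leads: Player I's best replies are c1→D, c2→A, c3→C; Player 2's induced payoffs 9, 2, 6; outcome (D, c1), payoffs (4, 9).
Player 2 gets 9 moving first and 8 moving second, so Player 2 prefers to move first.

first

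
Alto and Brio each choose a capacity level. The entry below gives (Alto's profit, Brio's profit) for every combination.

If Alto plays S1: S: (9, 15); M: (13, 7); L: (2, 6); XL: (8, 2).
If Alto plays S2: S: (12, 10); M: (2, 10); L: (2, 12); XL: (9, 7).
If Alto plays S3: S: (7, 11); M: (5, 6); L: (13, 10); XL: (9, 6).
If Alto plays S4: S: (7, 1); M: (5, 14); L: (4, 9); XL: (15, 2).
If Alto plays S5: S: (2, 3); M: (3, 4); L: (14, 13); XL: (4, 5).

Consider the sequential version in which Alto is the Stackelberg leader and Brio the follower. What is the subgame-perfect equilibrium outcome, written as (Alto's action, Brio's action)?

(S5, L)

Work backward from Brio's decision.
- S1 → Brio plays S (best of 15, 7, 6, 2); Alto gets 9.
- S2 → Brio plays L (best of 10, 10, 12, 7); Alto gets 2.
- S3 → Brio plays S (best of 11, 6, 10, 6); Alto gets 7.
- S4 → Brio plays M (best of 1, 14, 9, 2); Alto gets 5.
- S5 → Brio plays L (best of 3, 4, 13, 5); Alto gets 14.
Alto's induced payoffs are 9, 2, 7, 5, 14, so Alto commits to S5. Subgame-perfect outcome: (S5, L) with payoffs (14, 13).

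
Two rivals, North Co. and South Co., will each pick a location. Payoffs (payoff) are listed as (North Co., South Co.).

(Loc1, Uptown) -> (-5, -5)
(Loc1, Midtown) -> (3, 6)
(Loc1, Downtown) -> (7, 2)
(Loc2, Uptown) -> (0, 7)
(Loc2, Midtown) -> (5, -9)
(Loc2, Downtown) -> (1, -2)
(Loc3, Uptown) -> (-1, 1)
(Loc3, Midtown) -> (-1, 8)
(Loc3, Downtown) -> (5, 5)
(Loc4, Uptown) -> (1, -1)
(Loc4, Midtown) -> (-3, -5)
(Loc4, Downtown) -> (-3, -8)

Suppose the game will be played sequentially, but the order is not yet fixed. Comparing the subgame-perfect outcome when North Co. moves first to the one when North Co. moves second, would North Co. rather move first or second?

If North Co. leads: South Co.'s best replies are Loc1→Midtown, Loc2→Uptown, Loc3→Midtown, Loc4→Uptown; North Co.'s induced payoffs 3, 0, -1, 1; outcome (Loc1, Midtown), payoffs (3, 6).
If South Co. leads: North Co.'s best replies are Uptown→Loc4, Midtown→Loc2, Downtown→Loc1; South Co.'s induced payoffs -1, -9, 2; outcome (Loc1, Downtown), payoffs (7, 2).
North Co. gets 3 moving first and 7 moving second, so North Co. prefers to move second.

second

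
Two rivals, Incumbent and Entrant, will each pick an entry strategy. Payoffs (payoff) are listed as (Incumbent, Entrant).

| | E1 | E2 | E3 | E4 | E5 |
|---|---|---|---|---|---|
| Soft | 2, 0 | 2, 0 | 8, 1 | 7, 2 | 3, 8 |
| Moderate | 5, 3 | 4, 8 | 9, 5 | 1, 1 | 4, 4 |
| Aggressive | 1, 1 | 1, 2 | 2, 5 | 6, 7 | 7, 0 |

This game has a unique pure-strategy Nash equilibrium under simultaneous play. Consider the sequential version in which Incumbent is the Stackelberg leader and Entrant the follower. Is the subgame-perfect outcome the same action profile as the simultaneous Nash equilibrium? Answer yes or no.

no

Solve by backward induction (Incumbent leads).
- Soft → Entrant plays E5 (best of 0, 0, 1, 2, 8); Incumbent gets 3.
- Moderate → Entrant plays E2 (best of 3, 8, 5, 1, 4); Incumbent gets 4.
- Aggressive → Entrant plays E4 (best of 1, 2, 5, 7, 0); Incumbent gets 6.
Maximizing over 3, 4, 6, Incumbent chooses Aggressive. Subgame-perfect outcome: (Aggressive, E4) with payoffs (6, 7).
For the simultaneous game, intersect best replies.
Incumbent's best replies: E1→Moderate; E2→Moderate; E3→Moderate; E4→Soft; E5→Aggressive.
Entrant's best replies: Soft→E5; Moderate→E2; Aggressive→E4.
Only (Moderate, E2) has each player best-responding; Nash payoffs (4, 8).
Sequential outcome (Aggressive, E4) differs from the Nash profile (Moderate, E2).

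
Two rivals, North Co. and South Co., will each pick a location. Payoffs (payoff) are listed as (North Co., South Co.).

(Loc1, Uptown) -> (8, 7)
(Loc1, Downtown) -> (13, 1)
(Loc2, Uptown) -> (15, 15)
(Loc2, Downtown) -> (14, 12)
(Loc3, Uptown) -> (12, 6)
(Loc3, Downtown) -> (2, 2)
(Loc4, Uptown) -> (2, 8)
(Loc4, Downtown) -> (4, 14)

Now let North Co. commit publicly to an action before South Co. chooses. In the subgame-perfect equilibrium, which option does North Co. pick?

Work backward from South Co.'s decision.
- Loc1: South Co. compares 7, 1 and picks Uptown; North Co. would get 8.
- Loc2: South Co. compares 15, 12 and picks Uptown; North Co. would get 15.
- Loc3: South Co. compares 6, 2 and picks Uptown; North Co. would get 12.
- Loc4: South Co. compares 8, 14 and picks Downtown; North Co. would get 4.
Maximizing over 8, 15, 12, 4, North Co. chooses Loc2. Subgame-perfect outcome: (Loc2, Uptown) with payoffs (15, 15).

Loc2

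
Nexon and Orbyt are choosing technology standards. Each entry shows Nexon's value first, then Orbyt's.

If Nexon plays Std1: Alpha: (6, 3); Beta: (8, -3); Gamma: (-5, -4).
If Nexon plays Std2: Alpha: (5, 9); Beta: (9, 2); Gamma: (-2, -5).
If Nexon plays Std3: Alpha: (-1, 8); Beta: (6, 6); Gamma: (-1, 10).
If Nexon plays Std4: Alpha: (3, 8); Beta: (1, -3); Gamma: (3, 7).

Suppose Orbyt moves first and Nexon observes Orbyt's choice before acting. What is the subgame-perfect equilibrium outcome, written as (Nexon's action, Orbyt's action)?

(Std4, Gamma)

Nexon best-responds to each possible Orbyt move:
- Alpha → Nexon plays Std1 (best of 6, 5, -1, 3); Orbyt gets 3.
- Beta → Nexon plays Std2 (best of 8, 9, 6, 1); Orbyt gets 2.
- Gamma → Nexon plays Std4 (best of -5, -2, -1, 3); Orbyt gets 7.
Orbyt's induced payoffs are 3, 2, 7, so Orbyt commits to Gamma. Subgame-perfect outcome: (Std4, Gamma) with payoffs (3, 7).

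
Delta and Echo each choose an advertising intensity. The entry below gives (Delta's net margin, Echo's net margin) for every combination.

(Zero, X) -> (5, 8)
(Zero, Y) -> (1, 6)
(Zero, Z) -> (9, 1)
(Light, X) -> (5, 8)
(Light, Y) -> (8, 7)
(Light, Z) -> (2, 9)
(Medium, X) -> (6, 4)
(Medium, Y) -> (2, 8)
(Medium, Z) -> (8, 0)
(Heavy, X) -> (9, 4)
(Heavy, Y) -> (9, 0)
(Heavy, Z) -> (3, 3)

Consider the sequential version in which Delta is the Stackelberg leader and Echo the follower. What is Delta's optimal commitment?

Backward induction with Delta moving first.
- Zero: Echo compares 8, 6, 1 and picks X; Delta would get 5.
- Light: Echo compares 8, 7, 9 and picks Z; Delta would get 2.
- Medium: Echo compares 4, 8, 0 and picks Y; Delta would get 2.
- Heavy: Echo compares 4, 0, 3 and picks X; Delta would get 9.
Maximizing over 5, 2, 2, 9, Delta chooses Heavy. Subgame-perfect outcome: (Heavy, X) with payoffs (9, 4).

Heavy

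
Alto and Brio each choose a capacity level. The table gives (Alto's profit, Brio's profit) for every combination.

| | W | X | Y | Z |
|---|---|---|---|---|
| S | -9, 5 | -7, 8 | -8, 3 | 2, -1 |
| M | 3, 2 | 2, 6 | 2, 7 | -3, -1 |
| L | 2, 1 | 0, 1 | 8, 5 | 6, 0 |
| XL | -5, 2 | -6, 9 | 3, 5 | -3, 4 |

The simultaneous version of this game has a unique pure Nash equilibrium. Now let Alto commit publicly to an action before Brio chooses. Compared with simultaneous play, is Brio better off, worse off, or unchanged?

Work backward from Brio's decision.
- S: Brio compares 5, 8, 3, -1 and picks X; Alto would get -7.
- M: Brio compares 2, 6, 7, -1 and picks Y; Alto would get 2.
- L: Brio compares 1, 1, 5, 0 and picks Y; Alto would get 8.
- XL: Brio compares 2, 9, 5, 4 and picks X; Alto would get -6.
Alto's induced payoffs are -7, 2, 8, -6, so Alto commits to L. Subgame-perfect outcome: (L, Y) with payoffs (8, 5).
Now find the simultaneous Nash equilibrium.
Alto's best replies: W→M; X→M; Y→L; Z→L.
Brio's best replies: S→X; M→Y; L→Y; XL→X.
Only (L, Y) has each player best-responding; Nash payoffs (8, 5).
Brio earns 5 sequentially versus 5 at the Nash outcome: unchanged.

unchanged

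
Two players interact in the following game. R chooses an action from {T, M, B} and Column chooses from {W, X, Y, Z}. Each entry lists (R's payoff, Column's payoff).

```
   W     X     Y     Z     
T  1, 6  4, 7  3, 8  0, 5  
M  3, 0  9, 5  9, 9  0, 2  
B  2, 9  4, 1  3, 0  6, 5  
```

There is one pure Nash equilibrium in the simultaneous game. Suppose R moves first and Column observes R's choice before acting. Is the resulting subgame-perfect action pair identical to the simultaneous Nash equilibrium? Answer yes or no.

yes

Backward induction with R moving first.
- T: BR = Y, leader payoff 3.
- M: BR = Y, leader payoff 9.
- B: BR = W, leader payoff 2.
R's induced payoffs are 3, 9, 2, so R commits to M. Subgame-perfect outcome: (M, Y) with payoffs (9, 9).
Under simultaneous play:
R's best replies: W→M; X→M; Y→M; Z→B.
Column's best replies: T→Y; M→Y; B→W.
Only (M, Y) has each player best-responding; Nash payoffs (9, 9).
Sequential outcome (M, Y) coincides with the Nash profile (M, Y).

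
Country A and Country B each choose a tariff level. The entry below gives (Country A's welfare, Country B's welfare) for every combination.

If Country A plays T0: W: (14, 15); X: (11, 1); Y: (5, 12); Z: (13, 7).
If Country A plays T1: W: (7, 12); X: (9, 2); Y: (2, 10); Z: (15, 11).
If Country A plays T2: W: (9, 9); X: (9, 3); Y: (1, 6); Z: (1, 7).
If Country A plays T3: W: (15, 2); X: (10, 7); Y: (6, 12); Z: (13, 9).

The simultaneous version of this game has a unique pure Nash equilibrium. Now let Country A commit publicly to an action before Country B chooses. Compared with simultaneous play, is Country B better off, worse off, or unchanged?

Backward induction with Country A moving first.
- T0: Country B compares 15, 1, 12, 7 and picks W; Country A would get 14.
- T1: Country B compares 12, 2, 10, 11 and picks W; Country A would get 7.
- T2: Country B compares 9, 3, 6, 7 and picks W; Country A would get 9.
- T3: Country B compares 2, 7, 12, 9 and picks Y; Country A would get 6.
Country A's induced payoffs are 14, 7, 9, 6, so Country A commits to T0. Subgame-perfect outcome: (T0, W) with payoffs (14, 15).
Under simultaneous play:
Country A's best replies: W→T3; X→T0; Y→T3; Z→T1.
Country B's best replies: T0→W; T1→W; T2→W; T3→Y.
Only (T3, Y) has each player best-responding; Nash payoffs (6, 12).
Country B earns 15 sequentially versus 12 at the Nash outcome: better off.

better off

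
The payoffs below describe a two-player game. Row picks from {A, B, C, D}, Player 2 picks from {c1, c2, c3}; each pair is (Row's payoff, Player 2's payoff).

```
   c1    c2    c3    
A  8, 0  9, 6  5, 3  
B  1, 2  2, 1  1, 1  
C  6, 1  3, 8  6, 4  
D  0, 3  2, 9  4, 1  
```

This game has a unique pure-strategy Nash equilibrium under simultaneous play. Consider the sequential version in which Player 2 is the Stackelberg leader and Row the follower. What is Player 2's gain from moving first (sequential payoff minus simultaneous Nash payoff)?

Backward induction with Player 2 moving first.
- c1: BR = A, leader payoff 0.
- c2: BR = A, leader payoff 6.
- c3: BR = C, leader payoff 4.
Maximizing over 0, 6, 4, Player 2 chooses c2. Subgame-perfect outcome: (A, c2) with payoffs (9, 6).
Under simultaneous play:
Row's best replies: c1→A; c2→A; c3→C.
Player 2's best replies: A→c2; B→c1; C→c2; D→c2.
The unique mutual best reply is (A, c2), giving (9, 6).
Player 2's commitment gain: 6 − 6 = 0.

0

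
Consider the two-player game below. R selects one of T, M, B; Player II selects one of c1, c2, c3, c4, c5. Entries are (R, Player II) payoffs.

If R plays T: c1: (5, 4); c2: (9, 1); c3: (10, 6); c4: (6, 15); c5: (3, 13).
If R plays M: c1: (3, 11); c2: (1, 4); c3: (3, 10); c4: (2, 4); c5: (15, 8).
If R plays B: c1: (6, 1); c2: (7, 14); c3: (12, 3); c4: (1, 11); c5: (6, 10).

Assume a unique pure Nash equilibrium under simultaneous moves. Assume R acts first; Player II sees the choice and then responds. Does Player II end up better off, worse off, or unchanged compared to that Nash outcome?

Player II best-responds to each possible R move:
- T: Player II compares 4, 1, 6, 15, 13 and picks c4; R would get 6.
- M: Player II compares 11, 4, 10, 4, 8 and picks c1; R would get 3.
- B: Player II compares 1, 14, 3, 11, 10 and picks c2; R would get 7.
Maximizing over 6, 3, 7, R chooses B. Subgame-perfect outcome: (B, c2) with payoffs (7, 14).
For the simultaneous game, intersect best replies.
R's best replies: c1→B; c2→T; c3→B; c4→T; c5→M.
Player II's best replies: T→c4; M→c1; B→c2.
The unique mutual best reply is (T, c4), giving (6, 15).
Player II earns 14 sequentially versus 15 at the Nash outcome: worse off.

worse off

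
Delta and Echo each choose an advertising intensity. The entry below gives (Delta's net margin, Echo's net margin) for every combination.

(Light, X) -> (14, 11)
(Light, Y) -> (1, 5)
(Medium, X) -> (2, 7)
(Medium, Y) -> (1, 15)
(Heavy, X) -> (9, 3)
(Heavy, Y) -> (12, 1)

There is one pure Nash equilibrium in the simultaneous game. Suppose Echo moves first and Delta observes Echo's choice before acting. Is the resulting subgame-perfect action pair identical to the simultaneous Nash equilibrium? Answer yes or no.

Work backward from Delta's decision.
- X: BR = Light, leader payoff 11.
- Y: BR = Heavy, leader payoff 1.
Maximizing over 11, 1, Echo chooses X. Subgame-perfect outcome: (Light, X) with payoffs (14, 11).
For the simultaneous game, intersect best replies.
Delta's best replies: X→Light; Y→Heavy.
Echo's best replies: Light→X; Medium→Y; Heavy→X.
The unique mutual best reply is (Light, X), giving (14, 11).
Sequential outcome (Light, X) coincides with the Nash profile (Light, X).

yes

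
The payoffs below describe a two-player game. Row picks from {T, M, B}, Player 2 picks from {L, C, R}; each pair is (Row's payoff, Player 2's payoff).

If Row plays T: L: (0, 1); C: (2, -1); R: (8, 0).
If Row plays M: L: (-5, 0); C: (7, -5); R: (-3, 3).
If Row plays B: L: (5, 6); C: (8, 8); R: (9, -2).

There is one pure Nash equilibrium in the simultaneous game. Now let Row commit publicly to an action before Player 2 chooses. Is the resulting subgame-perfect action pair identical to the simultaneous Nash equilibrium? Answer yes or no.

yes

Player 2 best-responds to each possible Row move:
- T: BR = L, leader payoff 0.
- M: BR = R, leader payoff -3.
- B: BR = C, leader payoff 8.
Among 0, -3, 8, the best is 8 at B. Subgame-perfect outcome: (B, C) with payoffs (8, 8).
Under simultaneous play:
Row's best replies: L→B; C→B; R→B.
Player 2's best replies: T→L; M→R; B→C.
The unique mutual best reply is (B, C), giving (8, 8).
Sequential outcome (B, C) coincides with the Nash profile (B, C).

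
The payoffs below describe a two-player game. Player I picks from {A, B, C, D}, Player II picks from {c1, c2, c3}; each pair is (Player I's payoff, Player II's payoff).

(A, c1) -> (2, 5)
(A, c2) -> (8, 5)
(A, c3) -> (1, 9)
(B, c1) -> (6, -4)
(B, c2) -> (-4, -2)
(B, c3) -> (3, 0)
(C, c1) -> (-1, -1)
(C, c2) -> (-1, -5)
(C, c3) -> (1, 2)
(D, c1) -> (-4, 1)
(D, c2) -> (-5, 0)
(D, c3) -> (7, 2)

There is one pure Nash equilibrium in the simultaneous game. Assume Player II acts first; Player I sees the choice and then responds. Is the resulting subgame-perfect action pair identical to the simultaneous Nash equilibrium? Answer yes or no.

Player I best-responds to each possible Player II move:
- c1: Player I compares 2, 6, -1, -4 and picks B; Player II would get -4.
- c2: Player I compares 8, -4, -1, -5 and picks A; Player II would get 5.
- c3: Player I compares 1, 3, 1, 7 and picks D; Player II would get 2.
Among -4, 5, 2, the best is 5 at c2. Subgame-perfect outcome: (A, c2) with payoffs (8, 5).
Now find the simultaneous Nash equilibrium.
Player I's best replies: c1→B; c2→A; c3→D.
Player II's best replies: A→c3; B→c3; C→c3; D→c3.
The unique mutual best reply is (D, c3), giving (7, 2).
Sequential outcome (A, c2) differs from the Nash profile (D, c3).

no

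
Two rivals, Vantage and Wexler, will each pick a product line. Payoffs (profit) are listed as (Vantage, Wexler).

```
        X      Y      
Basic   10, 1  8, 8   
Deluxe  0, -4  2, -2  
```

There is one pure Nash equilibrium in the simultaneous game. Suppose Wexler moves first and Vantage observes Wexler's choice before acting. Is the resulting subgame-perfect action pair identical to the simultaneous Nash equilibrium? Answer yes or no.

yes

Solve by backward induction (Wexler leads).
- X → Vantage plays Basic (best of 10, 0); Wexler gets 1.
- Y → Vantage plays Basic (best of 8, 2); Wexler gets 8.
Maximizing over 1, 8, Wexler chooses Y. Subgame-perfect outcome: (Basic, Y) with payoffs (8, 8).
Now find the simultaneous Nash equilibrium.
Vantage's best replies: X→Basic; Y→Basic.
Wexler's best replies: Basic→Y; Deluxe→Y.
The unique mutual best reply is (Basic, Y), giving (8, 8).
Sequential outcome (Basic, Y) coincides with the Nash profile (Basic, Y).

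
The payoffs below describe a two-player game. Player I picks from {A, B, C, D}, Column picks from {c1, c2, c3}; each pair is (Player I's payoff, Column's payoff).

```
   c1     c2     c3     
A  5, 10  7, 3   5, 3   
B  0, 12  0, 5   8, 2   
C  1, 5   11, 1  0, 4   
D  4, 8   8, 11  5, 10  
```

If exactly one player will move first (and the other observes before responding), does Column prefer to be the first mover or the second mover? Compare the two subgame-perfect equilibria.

second

If Player I leads: Column's best replies are A→c1, B→c1, C→c1, D→c2; Player I's induced payoffs 5, 0, 1, 8; outcome (D, c2), payoffs (8, 11).
If Column leads: Player I's best replies are c1→A, c2→C, c3→B; Column's induced payoffs 10, 1, 2; outcome (A, c1), payoffs (5, 10).
Column gets 10 moving first and 11 moving second, so Column prefers to move second.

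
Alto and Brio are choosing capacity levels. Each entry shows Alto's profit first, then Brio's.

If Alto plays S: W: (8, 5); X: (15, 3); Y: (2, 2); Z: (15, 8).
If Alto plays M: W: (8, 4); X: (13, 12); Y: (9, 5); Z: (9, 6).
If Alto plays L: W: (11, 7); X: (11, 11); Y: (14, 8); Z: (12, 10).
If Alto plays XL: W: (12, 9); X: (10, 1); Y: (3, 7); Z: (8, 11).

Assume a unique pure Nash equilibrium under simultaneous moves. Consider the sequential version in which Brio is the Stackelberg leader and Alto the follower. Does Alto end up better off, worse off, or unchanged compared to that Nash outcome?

worse off

Alto best-responds to each possible Brio move:
- W: BR = XL, leader payoff 9.
- X: BR = S, leader payoff 3.
- Y: BR = L, leader payoff 8.
- Z: BR = S, leader payoff 8.
Among 9, 3, 8, 8, the best is 9 at W. Subgame-perfect outcome: (XL, W) with payoffs (12, 9).
For the simultaneous game, intersect best replies.
Alto's best replies: W→XL; X→S; Y→L; Z→S.
Brio's best replies: S→Z; M→X; L→X; XL→Z.
The unique mutual best reply is (S, Z), giving (15, 8).
Alto earns 12 sequentially versus 15 at the Nash outcome: worse off.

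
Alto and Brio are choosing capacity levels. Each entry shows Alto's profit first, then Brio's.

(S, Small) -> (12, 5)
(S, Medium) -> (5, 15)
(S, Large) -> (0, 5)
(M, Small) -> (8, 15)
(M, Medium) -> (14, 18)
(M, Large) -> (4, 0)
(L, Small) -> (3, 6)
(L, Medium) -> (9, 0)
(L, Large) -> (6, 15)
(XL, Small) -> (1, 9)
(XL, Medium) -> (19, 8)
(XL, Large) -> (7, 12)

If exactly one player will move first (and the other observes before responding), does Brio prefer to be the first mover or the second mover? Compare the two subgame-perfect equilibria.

If Alto leads: Brio's best replies are S→Medium, M→Medium, L→Large, XL→Large; Alto's induced payoffs 5, 14, 6, 7; outcome (M, Medium), payoffs (14, 18).
If Brio leads: Alto's best replies are Small→S, Medium→XL, Large→XL; Brio's induced payoffs 5, 8, 12; outcome (XL, Large), payoffs (7, 12).
Brio gets 12 moving first and 18 moving second, so Brio prefers to move second.

second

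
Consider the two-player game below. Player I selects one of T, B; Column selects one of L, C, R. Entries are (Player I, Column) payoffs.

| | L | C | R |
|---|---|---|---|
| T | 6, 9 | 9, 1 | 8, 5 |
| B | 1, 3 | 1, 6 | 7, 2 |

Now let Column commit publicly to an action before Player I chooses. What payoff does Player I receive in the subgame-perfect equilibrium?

Player I best-responds to each possible Column move:
- L: BR = T, leader payoff 9.
- C: BR = T, leader payoff 1.
- R: BR = T, leader payoff 5.
Column's induced payoffs are 9, 1, 5, so Column commits to L. Subgame-perfect outcome: (T, L) with payoffs (6, 9).

6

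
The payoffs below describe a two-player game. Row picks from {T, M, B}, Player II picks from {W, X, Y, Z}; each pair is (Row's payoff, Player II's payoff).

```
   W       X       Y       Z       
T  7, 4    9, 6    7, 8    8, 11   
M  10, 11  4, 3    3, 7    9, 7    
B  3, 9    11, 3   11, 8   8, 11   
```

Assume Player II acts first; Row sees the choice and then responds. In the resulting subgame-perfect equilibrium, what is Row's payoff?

Row best-responds to each possible Player II move:
- W → Row plays M (best of 7, 10, 3); Player II gets 11.
- X → Row plays B (best of 9, 4, 11); Player II gets 3.
- Y → Row plays B (best of 7, 3, 11); Player II gets 8.
- Z → Row plays M (best of 8, 9, 8); Player II gets 7.
Player II's induced payoffs are 11, 3, 8, 7, so Player II commits to W. Subgame-perfect outcome: (M, W) with payoffs (10, 11).

10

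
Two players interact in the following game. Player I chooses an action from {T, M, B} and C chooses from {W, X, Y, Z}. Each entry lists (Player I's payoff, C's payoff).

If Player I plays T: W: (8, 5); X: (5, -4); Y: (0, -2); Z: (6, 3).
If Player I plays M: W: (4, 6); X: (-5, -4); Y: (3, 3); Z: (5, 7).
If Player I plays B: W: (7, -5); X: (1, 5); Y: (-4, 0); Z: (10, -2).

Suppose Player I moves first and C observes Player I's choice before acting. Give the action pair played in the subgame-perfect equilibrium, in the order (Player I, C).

(T, W)

Solve by backward induction (Player I leads).
- T: BR = W, leader payoff 8.
- M: BR = Z, leader payoff 5.
- B: BR = X, leader payoff 1.
Among 8, 5, 1, the best is 8 at T. Subgame-perfect outcome: (T, W) with payoffs (8, 5).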